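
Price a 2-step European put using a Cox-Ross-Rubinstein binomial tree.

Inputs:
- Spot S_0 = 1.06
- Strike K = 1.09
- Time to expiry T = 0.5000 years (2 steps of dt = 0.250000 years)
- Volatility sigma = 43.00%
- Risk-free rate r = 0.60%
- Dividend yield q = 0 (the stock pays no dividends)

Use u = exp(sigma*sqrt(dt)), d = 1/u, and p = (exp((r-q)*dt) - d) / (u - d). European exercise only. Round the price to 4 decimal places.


dt = T/N = 0.250000
u = exp(sigma*sqrt(dt)) = 1.239862; d = 1/u = 0.806541
p = (exp((r-q)*dt) - d) / (u - d) = 0.449920
Discount per step: exp(-r*dt) = 0.998501
Stock lattice S(k, i) with i counting down-moves:
  k=0: S(0,0) = 1.0600
  k=1: S(1,0) = 1.3143; S(1,1) = 0.8549
  k=2: S(2,0) = 1.6295; S(2,1) = 1.0600; S(2,2) = 0.6895
Terminal payoffs V(N, i) = max(K - S_T, 0):
  V(2,0) = 0.000000; V(2,1) = 0.030000; V(2,2) = 0.400460
Backward induction: V(k, i) = exp(-r*dt) * [p * V(k+1, i) + (1-p) * V(k+1, i+1)].
  V(1,0) = exp(-r*dt) * [p*0.000000 + (1-p)*0.030000] = 0.016478
  V(1,1) = exp(-r*dt) * [p*0.030000 + (1-p)*0.400460] = 0.233432
  V(0,0) = exp(-r*dt) * [p*0.016478 + (1-p)*0.233432] = 0.135616

Answer: Price = V(0,0) = 0.1356


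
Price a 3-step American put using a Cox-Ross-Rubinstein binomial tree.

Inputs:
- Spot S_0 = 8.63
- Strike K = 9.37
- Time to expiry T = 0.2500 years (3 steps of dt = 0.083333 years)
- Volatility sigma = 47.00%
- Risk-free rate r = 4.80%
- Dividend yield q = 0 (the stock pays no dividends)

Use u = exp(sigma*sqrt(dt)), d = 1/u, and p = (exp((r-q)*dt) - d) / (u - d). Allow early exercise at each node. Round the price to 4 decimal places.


dt = T/N = 0.083333
u = exp(sigma*sqrt(dt)) = 1.145312; d = 1/u = 0.873124
p = (exp((r-q)*dt) - d) / (u - d) = 0.480858
Discount per step: exp(-r*dt) = 0.996008
Stock lattice S(k, i) with i counting down-moves:
  k=0: S(0,0) = 8.6300
  k=1: S(1,0) = 9.8840; S(1,1) = 7.5351
  k=2: S(2,0) = 11.3203; S(2,1) = 8.6300; S(2,2) = 6.5790
  k=3: S(3,0) = 12.9653; S(3,1) = 9.8840; S(3,2) = 7.5351; S(3,3) = 5.7443
Terminal payoffs V(N, i) = max(K - S_T, 0):
  V(3,0) = 0.000000; V(3,1) = 0.000000; V(3,2) = 1.834937; V(3,3) = 3.625674
Backward induction: V(k, i) = exp(-r*dt) * [p * V(k+1, i) + (1-p) * V(k+1, i+1)]; then take max(V_cont, immediate exercise) for American.
  V(2,0) = exp(-r*dt) * [p*0.000000 + (1-p)*0.000000] = 0.000000; exercise = 0.000000; V(2,0) = max -> 0.000000
  V(2,1) = exp(-r*dt) * [p*0.000000 + (1-p)*1.834937] = 0.948791; exercise = 0.740000; V(2,1) = max -> 0.948791
  V(2,2) = exp(-r*dt) * [p*1.834937 + (1-p)*3.625674] = 2.753548; exercise = 2.790953; V(2,2) = max -> 2.790953
  V(1,0) = exp(-r*dt) * [p*0.000000 + (1-p)*0.948791] = 0.490591; exercise = 0.000000; V(1,0) = max -> 0.490591
  V(1,1) = exp(-r*dt) * [p*0.948791 + (1-p)*2.790953] = 1.897530; exercise = 1.834937; V(1,1) = max -> 1.897530
  V(0,0) = exp(-r*dt) * [p*0.490591 + (1-p)*1.897530] = 1.216118; exercise = 0.740000; V(0,0) = max -> 1.216118

Answer: Price = V(0,0) = 1.2161


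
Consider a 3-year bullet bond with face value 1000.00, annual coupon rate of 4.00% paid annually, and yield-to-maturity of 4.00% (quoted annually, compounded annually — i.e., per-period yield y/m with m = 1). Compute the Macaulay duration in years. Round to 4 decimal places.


Answer: Macaulay duration = 2.8861 years

Derivation:
Coupon per period c = face * coupon_rate / m = 40.000000
Periods per year m = 1; per-period yield y/m = 0.040000
Number of cashflows N = 3
Cashflows (t years, CF_t, discount factor 1/(1+y/m)^(m*t), PV):
  t = 1.0000: CF_t = 40.000000, DF = 0.961538, PV = 38.461538
  t = 2.0000: CF_t = 40.000000, DF = 0.924556, PV = 36.982249
  t = 3.0000: CF_t = 1040.000000, DF = 0.888996, PV = 924.556213
Price P = sum_t PV_t = 1000.000000
Macaulay numerator sum_t t * PV_t:
  t * PV_t at t = 1.0000: 38.461538
  t * PV_t at t = 2.0000: 73.964497
  t * PV_t at t = 3.0000: 2773.668639
Macaulay duration D = (sum_t t * PV_t) / P = 2886.094675 / 1000.000000 = 2.886095


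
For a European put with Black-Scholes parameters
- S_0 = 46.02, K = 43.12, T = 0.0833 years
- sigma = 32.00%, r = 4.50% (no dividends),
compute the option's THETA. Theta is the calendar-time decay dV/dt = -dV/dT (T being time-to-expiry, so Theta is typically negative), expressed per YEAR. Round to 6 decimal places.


Answer: Theta = -6.972403

Derivation:
d1 = 0.7915173728; d2 = 0.6991598068
phi(d1) = 0.2916536214; exp(-qT) = 1.0000000000; exp(-rT) = 0.9962585169
Theta = -S*exp(-qT)*phi(d1)*sigma/(2*sqrt(T)) + r*K*exp(-rT)*N(-d2) - q*S*exp(-qT)*N(-d1)
N(-d1) = 0.2143210712; N(-d2) = 0.2422260830; sqrt(T) = 0.2886173938
Term 1 = -46.0200 * 1.0000000000 * 0.2916536214 * 0.3200 / (2 * 0.2886173938) = -7.4406601654
Term 2 = 0.0450 * 43.1200 * 0.9962585169 * 0.2422260830 = 0.4682569364
Term 3 = 0 (no dividend yield, q = 0)
Theta = -7.4406601654 + (0.4682569364) + (0.0000000000) = -6.972403


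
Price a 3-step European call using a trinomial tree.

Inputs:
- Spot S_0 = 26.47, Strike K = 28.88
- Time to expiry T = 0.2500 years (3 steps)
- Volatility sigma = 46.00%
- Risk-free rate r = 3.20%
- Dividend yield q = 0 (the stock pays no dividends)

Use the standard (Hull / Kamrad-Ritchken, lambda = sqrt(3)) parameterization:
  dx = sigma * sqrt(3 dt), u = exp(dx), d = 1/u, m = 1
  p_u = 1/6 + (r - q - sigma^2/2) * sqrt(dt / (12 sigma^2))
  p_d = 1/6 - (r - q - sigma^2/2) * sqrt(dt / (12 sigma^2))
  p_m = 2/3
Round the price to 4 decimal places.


Answer: Price = V(0,0) = 1.6490

Derivation:
dt = T/N = 0.083333; dx = sigma*sqrt(3*dt) = 0.230000
u = exp(dx) = 1.258600; d = 1/u = 0.794534
p_u = 0.153297, p_m = 0.666667, p_d = 0.180036
Discount per step: exp(-r*dt) = 0.997337
Stock lattice S(k, j) with j the centered position index:
  k=0: S(0,+0) = 26.4700
  k=1: S(1,-1) = 21.0313; S(1,+0) = 26.4700; S(1,+1) = 33.3151
  k=2: S(2,-2) = 16.7101; S(2,-1) = 21.0313; S(2,+0) = 26.4700; S(2,+1) = 33.3151; S(2,+2) = 41.9304
  k=3: S(3,-3) = 13.2767; S(3,-2) = 16.7101; S(3,-1) = 21.0313; S(3,+0) = 26.4700; S(3,+1) = 33.3151; S(3,+2) = 41.9304; S(3,+3) = 52.7737
Terminal payoffs V(N, j) = max(S_T - K, 0):
  V(3,-3) = 0.000000; V(3,-2) = 0.000000; V(3,-1) = 0.000000; V(3,+0) = 0.000000; V(3,+1) = 4.435142; V(3,+2) = 13.050438; V(3,+3) = 23.893650
Backward induction: V(k, j) = exp(-r*dt) * [p_u * V(k+1, j+1) + p_m * V(k+1, j) + p_d * V(k+1, j-1)]
  V(2,-2) = exp(-r*dt) * [p_u*0.000000 + p_m*0.000000 + p_d*0.000000] = 0.000000
  V(2,-1) = exp(-r*dt) * [p_u*0.000000 + p_m*0.000000 + p_d*0.000000] = 0.000000
  V(2,+0) = exp(-r*dt) * [p_u*4.435142 + p_m*0.000000 + p_d*0.000000] = 0.678084
  V(2,+1) = exp(-r*dt) * [p_u*13.050438 + p_m*4.435142 + p_d*0.000000] = 4.944154
  V(2,+2) = exp(-r*dt) * [p_u*23.893650 + p_m*13.050438 + p_d*4.435142] = 13.126555
  V(1,-1) = exp(-r*dt) * [p_u*0.678084 + p_m*0.000000 + p_d*0.000000] = 0.103671
  V(1,+0) = exp(-r*dt) * [p_u*4.944154 + p_m*0.678084 + p_d*0.000000] = 1.206758
  V(1,+1) = exp(-r*dt) * [p_u*13.126555 + p_m*4.944154 + p_d*0.678084] = 5.415983
  V(0,+0) = exp(-r*dt) * [p_u*5.415983 + p_m*1.206758 + p_d*0.103671] = 1.649021


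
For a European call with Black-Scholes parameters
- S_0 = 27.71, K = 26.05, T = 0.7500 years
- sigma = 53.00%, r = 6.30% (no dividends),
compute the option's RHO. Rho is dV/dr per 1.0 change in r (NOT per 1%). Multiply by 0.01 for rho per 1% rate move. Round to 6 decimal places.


d1 = 0.4670286344; d2 = 0.0080351704
phi(d1) = 0.3577229747; exp(-qT) = 1.0000000000; exp(-rT) = 0.9538489056
N(d2) = 0.5032055347
Rho = K*T*exp(-rT)*N(d2) = 26.0500 * 0.7500 * 0.9538489056 * 0.5032055347 = 9.377649

Answer: Rho = 9.377649


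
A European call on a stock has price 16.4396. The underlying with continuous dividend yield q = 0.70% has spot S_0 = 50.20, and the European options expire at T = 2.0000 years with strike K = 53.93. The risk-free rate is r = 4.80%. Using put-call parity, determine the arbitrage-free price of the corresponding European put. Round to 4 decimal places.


Answer: Put price = 15.9310

Derivation:
Put-call parity: C - P = S_0 * exp(-qT) - K * exp(-rT).
S_0 * exp(-qT) = 50.2000 * 0.98609754 = 49.50209672
K * exp(-rT) = 53.9300 * 0.90846402 = 48.99346439
P = C - S*exp(-qT) + K*exp(-rT)
P = 16.4396 - 49.50209672 + 48.99346439 = 15.9310


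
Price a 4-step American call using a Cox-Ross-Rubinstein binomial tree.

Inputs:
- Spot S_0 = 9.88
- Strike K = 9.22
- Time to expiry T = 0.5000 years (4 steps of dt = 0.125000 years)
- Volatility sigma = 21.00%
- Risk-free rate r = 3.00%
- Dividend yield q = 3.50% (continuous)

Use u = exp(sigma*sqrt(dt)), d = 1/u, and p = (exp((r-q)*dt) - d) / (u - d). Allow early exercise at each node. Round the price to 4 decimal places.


Answer: Price = V(0,0) = 0.9628

Derivation:
dt = T/N = 0.125000
u = exp(sigma*sqrt(dt)) = 1.077072; d = 1/u = 0.928443
p = (exp((r-q)*dt) - d) / (u - d) = 0.477243
Discount per step: exp(-r*dt) = 0.996257
Stock lattice S(k, i) with i counting down-moves:
  k=0: S(0,0) = 9.8800
  k=1: S(1,0) = 10.6415; S(1,1) = 9.1730
  k=2: S(2,0) = 11.4616; S(2,1) = 9.8800; S(2,2) = 8.5166
  k=3: S(3,0) = 12.3450; S(3,1) = 10.6415; S(3,2) = 9.1730; S(3,3) = 7.9072
  k=4: S(4,0) = 13.2965; S(4,1) = 11.4616; S(4,2) = 9.8800; S(4,3) = 8.5166; S(4,4) = 7.3414
Terminal payoffs V(N, i) = max(S_T - K, 0):
  V(4,0) = 4.076454; V(4,1) = 2.241630; V(4,2) = 0.660000; V(4,3) = 0.000000; V(4,4) = 0.000000
Backward induction: V(k, i) = exp(-r*dt) * [p * V(k+1, i) + (1-p) * V(k+1, i+1)]; then take max(V_cont, immediate exercise) for American.
  V(3,0) = exp(-r*dt) * [p*4.076454 + (1-p)*2.241630] = 3.105619; exercise = 3.125000; V(3,0) = max -> 3.125000
  V(3,1) = exp(-r*dt) * [p*2.241630 + (1-p)*0.660000] = 1.409526; exercise = 1.421471; V(3,1) = max -> 1.421471
  V(3,2) = exp(-r*dt) * [p*0.660000 + (1-p)*0.000000] = 0.313802; exercise = 0.000000; V(3,2) = max -> 0.313802
  V(3,3) = exp(-r*dt) * [p*0.000000 + (1-p)*0.000000] = 0.000000; exercise = 0.000000; V(3,3) = max -> 0.000000
  V(2,0) = exp(-r*dt) * [p*3.125000 + (1-p)*1.421471] = 2.226105; exercise = 2.241630; V(2,0) = max -> 2.241630
  V(2,1) = exp(-r*dt) * [p*1.421471 + (1-p)*0.313802] = 0.839276; exercise = 0.660000; V(2,1) = max -> 0.839276
  V(2,2) = exp(-r*dt) * [p*0.313802 + (1-p)*0.000000] = 0.149199; exercise = 0.000000; V(2,2) = max -> 0.149199
  V(1,0) = exp(-r*dt) * [p*2.241630 + (1-p)*0.839276] = 1.502893; exercise = 1.421471; V(1,0) = max -> 1.502893
  V(1,1) = exp(-r*dt) * [p*0.839276 + (1-p)*0.149199] = 0.476742; exercise = 0.000000; V(1,1) = max -> 0.476742
  V(0,0) = exp(-r*dt) * [p*1.502893 + (1-p)*0.476742] = 0.962849; exercise = 0.660000; V(0,0) = max -> 0.962849


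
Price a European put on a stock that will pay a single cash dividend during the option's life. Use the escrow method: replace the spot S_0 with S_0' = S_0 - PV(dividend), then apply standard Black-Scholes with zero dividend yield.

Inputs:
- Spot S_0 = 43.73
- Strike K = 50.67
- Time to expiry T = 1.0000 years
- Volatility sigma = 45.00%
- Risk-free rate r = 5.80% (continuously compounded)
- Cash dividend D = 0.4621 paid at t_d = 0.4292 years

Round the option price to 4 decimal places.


PV(D) = D * exp(-r * t_d) = 0.4621 * 0.97541369 = 0.45073867
S_0' = S_0 - PV(D) = 43.7300 - 0.45073867 = 43.27926133
d1 = (ln(S_0'/K) + (r + sigma^2/2)*T) / (sigma*sqrt(T)) = 0.00353233
d2 = d1 - sigma*sqrt(T) = -0.44646767
exp(-rT) = 0.94364995
N(-d1) = 0.49859081; N(-d2) = 0.67237027
P = K * exp(-rT) * N(-d2) - S_0' * N(-d1) = 50.6700 * 0.94364995 * 0.67237027 - 43.27926133 * 0.49859081 = 10.5706

Answer: Price = 10.5706


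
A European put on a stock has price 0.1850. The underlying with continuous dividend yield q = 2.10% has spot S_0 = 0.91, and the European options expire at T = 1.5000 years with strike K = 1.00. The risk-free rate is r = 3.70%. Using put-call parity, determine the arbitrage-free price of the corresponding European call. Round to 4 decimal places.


Put-call parity: C - P = S_0 * exp(-qT) - K * exp(-rT).
S_0 * exp(-qT) = 0.9100 * 0.96899096 = 0.88178177
K * exp(-rT) = 1.0000 * 0.94601202 = 0.94601202
C = P + S*exp(-qT) - K*exp(-rT)
C = 0.1850 + 0.88178177 - 0.94601202 = 0.1208

Answer: Call price = 0.1208


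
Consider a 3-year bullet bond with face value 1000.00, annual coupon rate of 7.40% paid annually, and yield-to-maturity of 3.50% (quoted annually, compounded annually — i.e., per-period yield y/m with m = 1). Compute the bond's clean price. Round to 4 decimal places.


Answer: Price = 1109.2638

Derivation:
Coupon per period c = face * coupon_rate / m = 74.000000
Periods per year m = 1; per-period yield y/m = 0.035000
Number of cashflows N = 3
Cashflows (t years, CF_t, discount factor 1/(1+y/m)^(m*t), PV):
  t = 1.0000: CF_t = 74.000000, DF = 0.966184, PV = 71.497585
  t = 2.0000: CF_t = 74.000000, DF = 0.933511, PV = 69.079792
  t = 3.0000: CF_t = 1074.000000, DF = 0.901943, PV = 968.686466
Price P = sum_t PV_t = 1109.263842


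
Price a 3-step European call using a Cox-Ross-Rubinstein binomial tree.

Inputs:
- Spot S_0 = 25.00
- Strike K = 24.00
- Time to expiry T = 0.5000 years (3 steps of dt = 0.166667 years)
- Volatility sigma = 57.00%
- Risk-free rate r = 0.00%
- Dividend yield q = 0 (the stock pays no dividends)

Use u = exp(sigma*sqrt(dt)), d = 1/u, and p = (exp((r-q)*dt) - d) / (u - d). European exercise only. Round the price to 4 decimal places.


dt = T/N = 0.166667
u = exp(sigma*sqrt(dt)) = 1.262005; d = 1/u = 0.792390
p = (exp((r-q)*dt) - d) / (u - d) = 0.442086
Discount per step: exp(-r*dt) = 1.000000
Stock lattice S(k, i) with i counting down-moves:
  k=0: S(0,0) = 25.0000
  k=1: S(1,0) = 31.5501; S(1,1) = 19.8098
  k=2: S(2,0) = 39.8164; S(2,1) = 25.0000; S(2,2) = 15.6970
  k=3: S(3,0) = 50.2485; S(3,1) = 31.5501; S(3,2) = 19.8098; S(3,3) = 12.4382
Terminal payoffs V(N, i) = max(S_T - K, 0):
  V(3,0) = 26.248485; V(3,1) = 7.550119; V(3,2) = 0.000000; V(3,3) = 0.000000
Backward induction: V(k, i) = exp(-r*dt) * [p * V(k+1, i) + (1-p) * V(k+1, i+1)].
  V(2,0) = exp(-r*dt) * [p*26.248485 + (1-p)*7.550119] = 15.816400
  V(2,1) = exp(-r*dt) * [p*7.550119 + (1-p)*0.000000] = 3.337800
  V(2,2) = exp(-r*dt) * [p*0.000000 + (1-p)*0.000000] = 0.000000
  V(1,0) = exp(-r*dt) * [p*15.816400 + (1-p)*3.337800] = 8.854410
  V(1,1) = exp(-r*dt) * [p*3.337800 + (1-p)*0.000000] = 1.475594
  V(0,0) = exp(-r*dt) * [p*8.854410 + (1-p)*1.475594] = 4.737663

Answer: Price = V(0,0) = 4.7377


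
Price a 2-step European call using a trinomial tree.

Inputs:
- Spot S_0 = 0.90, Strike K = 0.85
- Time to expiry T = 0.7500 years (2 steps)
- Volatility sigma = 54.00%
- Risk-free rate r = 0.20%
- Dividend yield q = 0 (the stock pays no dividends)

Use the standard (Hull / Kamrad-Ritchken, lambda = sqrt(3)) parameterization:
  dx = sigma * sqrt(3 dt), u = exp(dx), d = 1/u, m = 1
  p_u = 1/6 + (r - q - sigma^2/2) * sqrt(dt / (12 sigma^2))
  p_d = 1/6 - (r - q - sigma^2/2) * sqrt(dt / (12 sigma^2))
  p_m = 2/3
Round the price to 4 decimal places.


dt = T/N = 0.375000; dx = sigma*sqrt(3*dt) = 0.572756
u = exp(dx) = 1.773148; d = 1/u = 0.563969
p_u = 0.119592, p_m = 0.666667, p_d = 0.213742
Discount per step: exp(-r*dt) = 0.999250
Stock lattice S(k, j) with j the centered position index:
  k=0: S(0,+0) = 0.9000
  k=1: S(1,-1) = 0.5076; S(1,+0) = 0.9000; S(1,+1) = 1.5958
  k=2: S(2,-2) = 0.2863; S(2,-1) = 0.5076; S(2,+0) = 0.9000; S(2,+1) = 1.5958; S(2,+2) = 2.8296
Terminal payoffs V(N, j) = max(S_T - K, 0):
  V(2,-2) = 0.000000; V(2,-1) = 0.000000; V(2,+0) = 0.050000; V(2,+1) = 0.745833; V(2,+2) = 1.979648
Backward induction: V(k, j) = exp(-r*dt) * [p_u * V(k+1, j+1) + p_m * V(k+1, j) + p_d * V(k+1, j-1)]
  V(1,-1) = exp(-r*dt) * [p_u*0.050000 + p_m*0.000000 + p_d*0.000000] = 0.005975
  V(1,+0) = exp(-r*dt) * [p_u*0.745833 + p_m*0.050000 + p_d*0.000000] = 0.122437
  V(1,+1) = exp(-r*dt) * [p_u*1.979648 + p_m*0.745833 + p_d*0.050000] = 0.744100
  V(0,+0) = exp(-r*dt) * [p_u*0.744100 + p_m*0.122437 + p_d*0.005975] = 0.171761

Answer: Price = V(0,0) = 0.1718


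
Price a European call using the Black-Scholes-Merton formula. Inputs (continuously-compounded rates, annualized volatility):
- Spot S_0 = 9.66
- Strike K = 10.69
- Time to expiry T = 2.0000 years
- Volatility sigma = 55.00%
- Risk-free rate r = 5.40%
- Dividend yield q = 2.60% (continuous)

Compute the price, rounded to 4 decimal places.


d1 = (ln(S/K) + (r - q + 0.5*sigma^2) * T) / (sigma * sqrt(T)) = 0.33064946
d2 = d1 - sigma * sqrt(T) = -0.44716800
exp(-rT) = 0.89762760; exp(-qT) = 0.94932887
C = S_0 * exp(-qT) * N(d1) - K * exp(-rT) * N(d2)
N(d1) = 0.62954536; N(d2) = 0.32737688
C = 9.6600 * 0.94932887 * 0.62954536 - 10.6900 * 0.89762760 * 0.32737688 = 2.6319

Answer: Price = 2.6319


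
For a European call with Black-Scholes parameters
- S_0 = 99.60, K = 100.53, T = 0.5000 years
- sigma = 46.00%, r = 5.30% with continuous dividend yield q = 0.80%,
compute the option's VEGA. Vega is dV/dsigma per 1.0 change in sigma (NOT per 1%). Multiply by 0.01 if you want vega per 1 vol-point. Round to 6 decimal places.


Answer: Vega = 27.412466

Derivation:
d1 = 0.2032347070; d2 = -0.1220344123
phi(d1) = 0.3907877496; exp(-qT) = 0.9960079893; exp(-rT) = 0.9738480438
Vega = S * exp(-qT) * phi(d1) * sqrt(T) = 99.6000 * 0.9960079893 * 0.3907877496 * 0.7071067812 = 27.412466


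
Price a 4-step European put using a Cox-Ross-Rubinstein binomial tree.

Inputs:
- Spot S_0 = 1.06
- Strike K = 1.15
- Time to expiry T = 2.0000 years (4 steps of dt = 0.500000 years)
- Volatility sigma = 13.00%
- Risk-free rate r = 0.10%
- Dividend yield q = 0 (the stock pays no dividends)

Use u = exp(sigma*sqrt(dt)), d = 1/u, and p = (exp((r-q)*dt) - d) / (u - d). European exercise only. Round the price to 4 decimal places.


dt = T/N = 0.500000
u = exp(sigma*sqrt(dt)) = 1.096281; d = 1/u = 0.912175
p = (exp((r-q)*dt) - d) / (u - d) = 0.479752
Discount per step: exp(-r*dt) = 0.999500
Stock lattice S(k, i) with i counting down-moves:
  k=0: S(0,0) = 1.0600
  k=1: S(1,0) = 1.1621; S(1,1) = 0.9669
  k=2: S(2,0) = 1.2739; S(2,1) = 1.0600; S(2,2) = 0.8820
  k=3: S(3,0) = 1.3966; S(3,1) = 1.1621; S(3,2) = 0.9669; S(3,3) = 0.8045
  k=4: S(4,0) = 1.5311; S(4,1) = 1.2739; S(4,2) = 1.0600; S(4,3) = 0.8820; S(4,4) = 0.7339
Terminal payoffs V(N, i) = max(K - S_T, 0):
  V(4,0) = 0.000000; V(4,1) = 0.000000; V(4,2) = 0.090000; V(4,3) = 0.268014; V(4,4) = 0.416132
Backward induction: V(k, i) = exp(-r*dt) * [p * V(k+1, i) + (1-p) * V(k+1, i+1)].
  V(3,0) = exp(-r*dt) * [p*0.000000 + (1-p)*0.000000] = 0.000000
  V(3,1) = exp(-r*dt) * [p*0.000000 + (1-p)*0.090000] = 0.046799
  V(3,2) = exp(-r*dt) * [p*0.090000 + (1-p)*0.268014] = 0.182520
  V(3,3) = exp(-r*dt) * [p*0.268014 + (1-p)*0.416132] = 0.344900
  V(2,0) = exp(-r*dt) * [p*0.000000 + (1-p)*0.046799] = 0.024335
  V(2,1) = exp(-r*dt) * [p*0.046799 + (1-p)*0.182520] = 0.117349
  V(2,2) = exp(-r*dt) * [p*0.182520 + (1-p)*0.344900] = 0.266864
  V(1,0) = exp(-r*dt) * [p*0.024335 + (1-p)*0.117349] = 0.072689
  V(1,1) = exp(-r*dt) * [p*0.117349 + (1-p)*0.266864] = 0.195037
  V(0,0) = exp(-r*dt) * [p*0.072689 + (1-p)*0.195037] = 0.136272

Answer: Price = V(0,0) = 0.1363


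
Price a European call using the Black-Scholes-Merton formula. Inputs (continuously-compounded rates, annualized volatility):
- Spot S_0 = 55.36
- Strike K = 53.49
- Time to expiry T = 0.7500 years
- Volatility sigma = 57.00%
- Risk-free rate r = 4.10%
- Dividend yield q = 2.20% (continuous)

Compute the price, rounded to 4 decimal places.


Answer: Price = 11.7051

Derivation:
d1 = (ln(S/K) + (r - q + 0.5*sigma^2) * T) / (sigma * sqrt(T)) = 0.34529616
d2 = d1 - sigma * sqrt(T) = -0.14833832
exp(-rT) = 0.96971797; exp(-qT) = 0.98363538
C = S_0 * exp(-qT) * N(d1) - K * exp(-rT) * N(d2)
N(d1) = 0.63506413; N(d2) = 0.44103789
C = 55.3600 * 0.98363538 * 0.63506413 - 53.4900 * 0.96971797 * 0.44103789 = 11.7051


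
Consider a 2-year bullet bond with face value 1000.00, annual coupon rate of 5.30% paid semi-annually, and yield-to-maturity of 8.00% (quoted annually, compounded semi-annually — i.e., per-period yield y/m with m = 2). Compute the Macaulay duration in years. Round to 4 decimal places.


Answer: Macaulay duration = 1.9217 years

Derivation:
Coupon per period c = face * coupon_rate / m = 26.500000
Periods per year m = 2; per-period yield y/m = 0.040000
Number of cashflows N = 4
Cashflows (t years, CF_t, discount factor 1/(1+y/m)^(m*t), PV):
  t = 0.5000: CF_t = 26.500000, DF = 0.961538, PV = 25.480769
  t = 1.0000: CF_t = 26.500000, DF = 0.924556, PV = 24.500740
  t = 1.5000: CF_t = 26.500000, DF = 0.888996, PV = 23.558404
  t = 2.0000: CF_t = 1026.500000, DF = 0.854804, PV = 877.456502
Price P = sum_t PV_t = 950.996414
Macaulay numerator sum_t t * PV_t:
  t * PV_t at t = 0.5000: 12.740385
  t * PV_t at t = 1.0000: 24.500740
  t * PV_t at t = 1.5000: 35.337605
  t * PV_t at t = 2.0000: 1754.913004
Macaulay duration D = (sum_t t * PV_t) / P = 1827.491734 / 950.996414 = 1.921660


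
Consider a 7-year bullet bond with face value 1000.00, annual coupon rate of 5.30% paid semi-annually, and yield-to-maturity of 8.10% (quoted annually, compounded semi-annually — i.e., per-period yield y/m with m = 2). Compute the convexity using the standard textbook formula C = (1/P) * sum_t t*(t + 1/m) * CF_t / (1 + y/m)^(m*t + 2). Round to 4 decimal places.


Coupon per period c = face * coupon_rate / m = 26.500000
Periods per year m = 2; per-period yield y/m = 0.040500
Number of cashflows N = 14
Cashflows (t years, CF_t, discount factor 1/(1+y/m)^(m*t), PV):
  t = 0.5000: CF_t = 26.500000, DF = 0.961076, PV = 25.468525
  t = 1.0000: CF_t = 26.500000, DF = 0.923668, PV = 24.477198
  t = 1.5000: CF_t = 26.500000, DF = 0.887715, PV = 23.524458
  t = 2.0000: CF_t = 26.500000, DF = 0.853162, PV = 22.608801
  t = 2.5000: CF_t = 26.500000, DF = 0.819954, PV = 21.728785
  t = 3.0000: CF_t = 26.500000, DF = 0.788039, PV = 20.883023
  t = 3.5000: CF_t = 26.500000, DF = 0.757365, PV = 20.070181
  t = 4.0000: CF_t = 26.500000, DF = 0.727886, PV = 19.288977
  t = 4.5000: CF_t = 26.500000, DF = 0.699554, PV = 18.538181
  t = 5.0000: CF_t = 26.500000, DF = 0.672325, PV = 17.816608
  t = 5.5000: CF_t = 26.500000, DF = 0.646156, PV = 17.123122
  t = 6.0000: CF_t = 26.500000, DF = 0.621005, PV = 16.456628
  t = 6.5000: CF_t = 26.500000, DF = 0.596833, PV = 15.816077
  t = 7.0000: CF_t = 1026.500000, DF = 0.573602, PV = 588.802669
Price P = sum_t PV_t = 852.603233
Convexity numerator sum_t t*(t + 1/m) * CF_t / (1+y/m)^(m*t + 2):
  t = 0.5000: term = 11.762229
  t = 1.0000: term = 33.913202
  t = 1.5000: term = 65.186356
  t = 2.0000: term = 104.415115
  t = 2.5000: term = 150.526355
  t = 3.0000: term = 202.534260
  t = 3.5000: term = 259.534531
  t = 4.0000: term = 320.698947
  t = 4.5000: term = 385.270239
  t = 5.0000: term = 452.557278
  t = 5.5000: term = 521.930546
  t = 6.0000: term = 592.817885
  t = 6.5000: term = 664.700495
  t = 7.0000: term = 28552.550238
Convexity = (1/P) * sum = 32318.397675 / 852.603233 = 37.905554

Answer: Convexity = 37.9056


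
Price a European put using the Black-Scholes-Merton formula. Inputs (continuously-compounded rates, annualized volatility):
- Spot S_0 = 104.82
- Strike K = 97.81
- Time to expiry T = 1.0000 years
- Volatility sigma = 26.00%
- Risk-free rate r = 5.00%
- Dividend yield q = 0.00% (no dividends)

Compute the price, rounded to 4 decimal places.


d1 = (ln(S/K) + (r - q + 0.5*sigma^2) * T) / (sigma * sqrt(T)) = 0.58852989
d2 = d1 - sigma * sqrt(T) = 0.32852989
exp(-rT) = 0.95122942; exp(-qT) = 1.00000000
P = K * exp(-rT) * N(-d2) - S_0 * exp(-qT) * N(-d1)
N(-d1) = 0.27808834; N(-d2) = 0.37125552
P = 97.8100 * 0.95122942 * 0.37125552 - 104.8200 * 1.00000000 * 0.27808834 = 5.3923

Answer: Price = 5.3923


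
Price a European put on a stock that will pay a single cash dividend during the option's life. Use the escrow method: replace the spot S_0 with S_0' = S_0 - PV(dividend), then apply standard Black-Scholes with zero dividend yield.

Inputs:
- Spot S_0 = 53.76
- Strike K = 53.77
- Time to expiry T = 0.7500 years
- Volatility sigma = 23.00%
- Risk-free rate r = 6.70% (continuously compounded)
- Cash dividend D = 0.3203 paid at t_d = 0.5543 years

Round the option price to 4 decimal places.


Answer: Price = 3.0921

Derivation:
PV(D) = D * exp(-r * t_d) = 0.3203 * 0.96354306 = 0.30862284
S_0' = S_0 - PV(D) = 53.7600 - 0.30862284 = 53.45137716
d1 = (ln(S_0'/K) + (r + sigma^2/2)*T) / (sigma*sqrt(T)) = 0.32203198
d2 = d1 - sigma*sqrt(T) = 0.12284614
exp(-rT) = 0.95099165
N(-d1) = 0.37371423; N(-d2) = 0.45111447
P = K * exp(-rT) * N(-d2) - S_0' * N(-d1) = 53.7700 * 0.95099165 * 0.45111447 - 53.45137716 * 0.37371423 = 3.0921


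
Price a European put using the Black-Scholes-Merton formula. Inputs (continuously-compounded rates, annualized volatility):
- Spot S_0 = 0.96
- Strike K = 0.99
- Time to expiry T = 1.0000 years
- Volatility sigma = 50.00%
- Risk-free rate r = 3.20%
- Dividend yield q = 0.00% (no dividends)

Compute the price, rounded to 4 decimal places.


d1 = (ln(S/K) + (r - q + 0.5*sigma^2) * T) / (sigma * sqrt(T)) = 0.25245668
d2 = d1 - sigma * sqrt(T) = -0.24754332
exp(-rT) = 0.96850658; exp(-qT) = 1.00000000
P = K * exp(-rT) * N(-d2) - S_0 * exp(-qT) * N(-d1)
N(-d1) = 0.40034405; N(-d2) = 0.59775611
P = 0.9900 * 0.96850658 * 0.59775611 - 0.9600 * 1.00000000 * 0.40034405 = 0.1888

Answer: Price = 0.1888


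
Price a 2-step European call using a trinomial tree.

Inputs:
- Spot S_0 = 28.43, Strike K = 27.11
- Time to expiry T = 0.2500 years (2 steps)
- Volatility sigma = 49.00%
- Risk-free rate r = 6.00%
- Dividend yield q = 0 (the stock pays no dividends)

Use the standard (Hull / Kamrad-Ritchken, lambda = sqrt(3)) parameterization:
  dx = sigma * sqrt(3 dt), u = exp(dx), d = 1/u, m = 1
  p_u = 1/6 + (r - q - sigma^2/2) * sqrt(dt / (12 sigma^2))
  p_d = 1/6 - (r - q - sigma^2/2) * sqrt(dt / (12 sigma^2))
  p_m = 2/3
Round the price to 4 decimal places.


dt = T/N = 0.125000; dx = sigma*sqrt(3*dt) = 0.300062
u = exp(dx) = 1.349943; d = 1/u = 0.740772
p_u = 0.154159, p_m = 0.666667, p_d = 0.179174
Discount per step: exp(-r*dt) = 0.992528
Stock lattice S(k, j) with j the centered position index:
  k=0: S(0,+0) = 28.4300
  k=1: S(1,-1) = 21.0601; S(1,+0) = 28.4300; S(1,+1) = 38.3789
  k=2: S(2,-2) = 15.6008; S(2,-1) = 21.0601; S(2,+0) = 28.4300; S(2,+1) = 38.3789; S(2,+2) = 51.8093
Terminal payoffs V(N, j) = max(S_T - K, 0):
  V(2,-2) = 0.000000; V(2,-1) = 0.000000; V(2,+0) = 1.320000; V(2,+1) = 11.268884; V(2,+2) = 24.699313
Backward induction: V(k, j) = exp(-r*dt) * [p_u * V(k+1, j+1) + p_m * V(k+1, j) + p_d * V(k+1, j-1)]
  V(1,-1) = exp(-r*dt) * [p_u*1.320000 + p_m*0.000000 + p_d*0.000000] = 0.201969
  V(1,+0) = exp(-r*dt) * [p_u*11.268884 + p_m*1.320000 + p_d*0.000000] = 2.597643
  V(1,+1) = exp(-r*dt) * [p_u*24.699313 + p_m*11.268884 + p_d*1.320000] = 11.470366
  V(0,+0) = exp(-r*dt) * [p_u*11.470366 + p_m*2.597643 + p_d*0.201969] = 3.509786

Answer: Price = V(0,0) = 3.5098


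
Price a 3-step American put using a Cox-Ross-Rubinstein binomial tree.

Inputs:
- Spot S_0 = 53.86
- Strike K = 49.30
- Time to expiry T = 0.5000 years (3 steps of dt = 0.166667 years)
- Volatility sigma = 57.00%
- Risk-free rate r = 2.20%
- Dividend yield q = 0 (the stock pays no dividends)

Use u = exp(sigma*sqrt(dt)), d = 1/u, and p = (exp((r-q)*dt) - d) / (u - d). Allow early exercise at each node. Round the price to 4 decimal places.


Answer: Price = V(0,0) = 6.4340

Derivation:
dt = T/N = 0.166667
u = exp(sigma*sqrt(dt)) = 1.262005; d = 1/u = 0.792390
p = (exp((r-q)*dt) - d) / (u - d) = 0.449908
Discount per step: exp(-r*dt) = 0.996340
Stock lattice S(k, i) with i counting down-moves:
  k=0: S(0,0) = 53.8600
  k=1: S(1,0) = 67.9716; S(1,1) = 42.6781
  k=2: S(2,0) = 85.7805; S(2,1) = 53.8600; S(2,2) = 33.8177
  k=3: S(3,0) = 108.2553; S(3,1) = 67.9716; S(3,2) = 42.6781; S(3,3) = 26.7968
Terminal payoffs V(N, i) = max(K - S_T, 0):
  V(3,0) = 0.000000; V(3,1) = 0.000000; V(3,2) = 6.621872; V(3,3) = 22.503172
Backward induction: V(k, i) = exp(-r*dt) * [p * V(k+1, i) + (1-p) * V(k+1, i+1)]; then take max(V_cont, immediate exercise) for American.
  V(2,0) = exp(-r*dt) * [p*0.000000 + (1-p)*0.000000] = 0.000000; exercise = 0.000000; V(2,0) = max -> 0.000000
  V(2,1) = exp(-r*dt) * [p*0.000000 + (1-p)*6.621872] = 3.629308; exercise = 0.000000; V(2,1) = max -> 3.629308
  V(2,2) = exp(-r*dt) * [p*6.621872 + (1-p)*22.503172] = 15.301841; exercise = 15.482276; V(2,2) = max -> 15.482276
  V(1,0) = exp(-r*dt) * [p*0.000000 + (1-p)*3.629308] = 1.989147; exercise = 0.000000; V(1,0) = max -> 1.989147
  V(1,1) = exp(-r*dt) * [p*3.629308 + (1-p)*15.482276] = 10.112386; exercise = 6.621872; V(1,1) = max -> 10.112386
  V(0,0) = exp(-r*dt) * [p*1.989147 + (1-p)*10.112386] = 6.434042; exercise = 0.000000; V(0,0) = max -> 6.434042


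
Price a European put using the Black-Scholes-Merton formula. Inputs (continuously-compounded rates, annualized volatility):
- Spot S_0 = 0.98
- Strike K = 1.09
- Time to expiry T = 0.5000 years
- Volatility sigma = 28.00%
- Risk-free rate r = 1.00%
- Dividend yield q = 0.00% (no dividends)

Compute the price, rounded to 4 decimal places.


d1 = (ln(S/K) + (r - q + 0.5*sigma^2) * T) / (sigma * sqrt(T)) = -0.41305341
d2 = d1 - sigma * sqrt(T) = -0.61104331
exp(-rT) = 0.99501248; exp(-qT) = 1.00000000
P = K * exp(-rT) * N(-d2) - S_0 * exp(-qT) * N(-d1)
N(-d1) = 0.66021626; N(-d2) = 0.72941455
P = 1.0900 * 0.99501248 * 0.72941455 - 0.9800 * 1.00000000 * 0.66021626 = 0.1441

Answer: Price = 0.1441


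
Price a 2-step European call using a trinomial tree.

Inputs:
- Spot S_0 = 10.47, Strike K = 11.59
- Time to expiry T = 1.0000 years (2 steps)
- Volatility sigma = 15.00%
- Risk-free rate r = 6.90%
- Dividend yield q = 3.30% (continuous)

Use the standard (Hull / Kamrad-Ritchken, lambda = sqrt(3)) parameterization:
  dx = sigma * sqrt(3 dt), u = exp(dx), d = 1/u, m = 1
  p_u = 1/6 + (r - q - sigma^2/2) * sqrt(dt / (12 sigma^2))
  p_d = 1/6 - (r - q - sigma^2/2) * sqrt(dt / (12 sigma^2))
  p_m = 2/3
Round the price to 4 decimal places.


dt = T/N = 0.500000; dx = sigma*sqrt(3*dt) = 0.183712
u = exp(dx) = 1.201669; d = 1/u = 0.832176
p_u = 0.200347, p_m = 0.666667, p_d = 0.132986
Discount per step: exp(-r*dt) = 0.966088
Stock lattice S(k, j) with j the centered position index:
  k=0: S(0,+0) = 10.4700
  k=1: S(1,-1) = 8.7129; S(1,+0) = 10.4700; S(1,+1) = 12.5815
  k=2: S(2,-2) = 7.2506; S(2,-1) = 8.7129; S(2,+0) = 10.4700; S(2,+1) = 12.5815; S(2,+2) = 15.1188
Terminal payoffs V(N, j) = max(S_T - K, 0):
  V(2,-2) = 0.000000; V(2,-1) = 0.000000; V(2,+0) = 0.000000; V(2,+1) = 0.991478; V(2,+2) = 3.528777
Backward induction: V(k, j) = exp(-r*dt) * [p_u * V(k+1, j+1) + p_m * V(k+1, j) + p_d * V(k+1, j-1)]
  V(1,-1) = exp(-r*dt) * [p_u*0.000000 + p_m*0.000000 + p_d*0.000000] = 0.000000
  V(1,+0) = exp(-r*dt) * [p_u*0.991478 + p_m*0.000000 + p_d*0.000000] = 0.191904
  V(1,+1) = exp(-r*dt) * [p_u*3.528777 + p_m*0.991478 + p_d*0.000000] = 1.321576
  V(0,+0) = exp(-r*dt) * [p_u*1.321576 + p_m*0.191904 + p_d*0.000000] = 0.379392

Answer: Price = V(0,0) = 0.3794


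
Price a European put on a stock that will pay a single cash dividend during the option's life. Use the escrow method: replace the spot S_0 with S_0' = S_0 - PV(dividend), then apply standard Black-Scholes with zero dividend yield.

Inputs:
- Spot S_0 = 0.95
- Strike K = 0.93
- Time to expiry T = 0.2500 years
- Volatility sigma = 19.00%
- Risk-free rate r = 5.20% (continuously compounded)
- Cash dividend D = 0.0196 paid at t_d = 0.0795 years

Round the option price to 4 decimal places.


PV(D) = D * exp(-r * t_d) = 0.0196 * 0.99587453 = 0.01951914
S_0' = S_0 - PV(D) = 0.9500 - 0.01951914 = 0.93048086
d1 = (ln(S_0'/K) + (r + sigma^2/2)*T) / (sigma*sqrt(T)) = 0.18978336
d2 = d1 - sigma*sqrt(T) = 0.09478336
exp(-rT) = 0.98708414
N(-d1) = 0.42473945; N(-d2) = 0.46224345
P = K * exp(-rT) * N(-d2) - S_0' * N(-d1) = 0.9300 * 0.98708414 * 0.46224345 - 0.93048086 * 0.42473945 = 0.0291

Answer: Price = 0.0291


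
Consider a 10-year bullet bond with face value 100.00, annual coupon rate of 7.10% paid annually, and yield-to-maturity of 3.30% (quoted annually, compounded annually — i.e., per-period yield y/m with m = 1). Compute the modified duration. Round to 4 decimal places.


Answer: Modified duration = 7.5939

Derivation:
Coupon per period c = face * coupon_rate / m = 7.100000
Periods per year m = 1; per-period yield y/m = 0.033000
Number of cashflows N = 10
Cashflows (t years, CF_t, discount factor 1/(1+y/m)^(m*t), PV):
  t = 1.0000: CF_t = 7.100000, DF = 0.968054, PV = 6.873185
  t = 2.0000: CF_t = 7.100000, DF = 0.937129, PV = 6.653616
  t = 3.0000: CF_t = 7.100000, DF = 0.907192, PV = 6.441061
  t = 4.0000: CF_t = 7.100000, DF = 0.878211, PV = 6.235296
  t = 5.0000: CF_t = 7.100000, DF = 0.850156, PV = 6.036104
  t = 6.0000: CF_t = 7.100000, DF = 0.822997, PV = 5.843276
  t = 7.0000: CF_t = 7.100000, DF = 0.796705, PV = 5.656608
  t = 8.0000: CF_t = 7.100000, DF = 0.771254, PV = 5.475903
  t = 9.0000: CF_t = 7.100000, DF = 0.746616, PV = 5.300971
  t = 10.0000: CF_t = 107.100000, DF = 0.722764, PV = 77.408073
Price P = sum_t PV_t = 131.924093
First compute Macaulay numerator sum_t t * PV_t:
  t * PV_t at t = 1.0000: 6.873185
  t * PV_t at t = 2.0000: 13.307231
  t * PV_t at t = 3.0000: 19.323182
  t * PV_t at t = 4.0000: 24.941183
  t * PV_t at t = 5.0000: 30.180522
  t * PV_t at t = 6.0000: 35.059658
  t * PV_t at t = 7.0000: 39.596257
  t * PV_t at t = 8.0000: 43.807227
  t * PV_t at t = 9.0000: 47.708742
  t * PV_t at t = 10.0000: 774.080729
Macaulay duration D = 1034.877916 / 131.924093 = 7.844495
Modified duration = D / (1 + y/m) = 7.844495 / (1 + 0.033000) = 7.593897


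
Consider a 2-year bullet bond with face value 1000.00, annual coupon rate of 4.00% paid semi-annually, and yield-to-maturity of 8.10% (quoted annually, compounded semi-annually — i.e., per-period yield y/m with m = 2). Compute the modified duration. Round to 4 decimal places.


Answer: Modified duration = 1.8638

Derivation:
Coupon per period c = face * coupon_rate / m = 20.000000
Periods per year m = 2; per-period yield y/m = 0.040500
Number of cashflows N = 4
Cashflows (t years, CF_t, discount factor 1/(1+y/m)^(m*t), PV):
  t = 0.5000: CF_t = 20.000000, DF = 0.961076, PV = 19.221528
  t = 1.0000: CF_t = 20.000000, DF = 0.923668, PV = 18.473357
  t = 1.5000: CF_t = 20.000000, DF = 0.887715, PV = 17.754308
  t = 2.0000: CF_t = 1020.000000, DF = 0.853162, PV = 870.225557
Price P = sum_t PV_t = 925.674750
First compute Macaulay numerator sum_t t * PV_t:
  t * PV_t at t = 0.5000: 9.610764
  t * PV_t at t = 1.0000: 18.473357
  t * PV_t at t = 1.5000: 26.631462
  t * PV_t at t = 2.0000: 1740.451114
Macaulay duration D = 1795.166697 / 925.674750 = 1.939306
Modified duration = D / (1 + y/m) = 1.939306 / (1 + 0.040500) = 1.863821


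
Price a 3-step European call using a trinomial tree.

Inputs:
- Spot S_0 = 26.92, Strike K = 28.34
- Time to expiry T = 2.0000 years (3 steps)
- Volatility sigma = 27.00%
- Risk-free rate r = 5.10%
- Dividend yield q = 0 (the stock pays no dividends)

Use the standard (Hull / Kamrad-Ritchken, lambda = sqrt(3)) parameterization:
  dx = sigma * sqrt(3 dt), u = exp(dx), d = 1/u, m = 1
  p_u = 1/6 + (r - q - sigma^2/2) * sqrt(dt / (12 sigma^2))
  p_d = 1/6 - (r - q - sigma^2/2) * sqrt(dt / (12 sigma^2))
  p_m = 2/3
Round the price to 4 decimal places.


dt = T/N = 0.666667; dx = sigma*sqrt(3*dt) = 0.381838
u = exp(dx) = 1.464974; d = 1/u = 0.682606
p_u = 0.179368, p_m = 0.666667, p_d = 0.153965
Discount per step: exp(-r*dt) = 0.966572
Stock lattice S(k, j) with j the centered position index:
  k=0: S(0,+0) = 26.9200
  k=1: S(1,-1) = 18.3757; S(1,+0) = 26.9200; S(1,+1) = 39.4371
  k=2: S(2,-2) = 12.5434; S(2,-1) = 18.3757; S(2,+0) = 26.9200; S(2,+1) = 39.4371; S(2,+2) = 57.7743
  k=3: S(3,-3) = 8.5622; S(3,-2) = 12.5434; S(3,-1) = 18.3757; S(3,+0) = 26.9200; S(3,+1) = 39.4371; S(3,+2) = 57.7743; S(3,+3) = 84.6379
Terminal payoffs V(N, j) = max(S_T - K, 0):
  V(3,-3) = 0.000000; V(3,-2) = 0.000000; V(3,-1) = 0.000000; V(3,+0) = 0.000000; V(3,+1) = 11.097107; V(3,+2) = 29.434346; V(3,+3) = 56.297928
Backward induction: V(k, j) = exp(-r*dt) * [p_u * V(k+1, j+1) + p_m * V(k+1, j) + p_d * V(k+1, j-1)]
  V(2,-2) = exp(-r*dt) * [p_u*0.000000 + p_m*0.000000 + p_d*0.000000] = 0.000000
  V(2,-1) = exp(-r*dt) * [p_u*0.000000 + p_m*0.000000 + p_d*0.000000] = 0.000000
  V(2,+0) = exp(-r*dt) * [p_u*11.097107 + p_m*0.000000 + p_d*0.000000] = 1.923932
  V(2,+1) = exp(-r*dt) * [p_u*29.434346 + p_m*11.097107 + p_d*0.000000] = 12.253867
  V(2,+2) = exp(-r*dt) * [p_u*56.297928 + p_m*29.434346 + p_d*11.097107] = 30.378890
  V(1,-1) = exp(-r*dt) * [p_u*1.923932 + p_m*0.000000 + p_d*0.000000] = 0.333557
  V(1,+0) = exp(-r*dt) * [p_u*12.253867 + p_m*1.923932 + p_d*0.000000] = 3.364227
  V(1,+1) = exp(-r*dt) * [p_u*30.378890 + p_m*12.253867 + p_d*1.923932] = 13.449336
  V(0,+0) = exp(-r*dt) * [p_u*13.449336 + p_m*3.364227 + p_d*0.333557] = 4.549227

Answer: Price = V(0,0) = 4.5492


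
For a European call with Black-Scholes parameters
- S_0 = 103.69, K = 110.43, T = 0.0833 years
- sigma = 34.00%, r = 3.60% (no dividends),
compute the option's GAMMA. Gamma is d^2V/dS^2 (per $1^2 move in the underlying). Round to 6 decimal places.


d1 = -0.5621386517; d2 = -0.6602685656
phi(d1) = 0.3406368023; exp(-qT) = 1.0000000000; exp(-rT) = 0.9970056919
Gamma = exp(-qT) * phi(d1) / (S * sigma * sqrt(T)) = 1.0000000000 * 0.3406368023 / (103.6900 * 0.3400 * 0.2886173938) = 0.033478

Answer: Gamma = 0.033478


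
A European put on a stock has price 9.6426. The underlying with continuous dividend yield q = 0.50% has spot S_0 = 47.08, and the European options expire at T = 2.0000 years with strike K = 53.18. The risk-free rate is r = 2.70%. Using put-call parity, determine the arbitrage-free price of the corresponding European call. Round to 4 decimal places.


Answer: Call price = 5.8697

Derivation:
Put-call parity: C - P = S_0 * exp(-qT) - K * exp(-rT).
S_0 * exp(-qT) = 47.0800 * 0.99004983 = 46.61154617
K * exp(-rT) = 53.1800 * 0.94743211 = 50.38443942
C = P + S*exp(-qT) - K*exp(-rT)
C = 9.6426 + 46.61154617 - 50.38443942 = 5.8697


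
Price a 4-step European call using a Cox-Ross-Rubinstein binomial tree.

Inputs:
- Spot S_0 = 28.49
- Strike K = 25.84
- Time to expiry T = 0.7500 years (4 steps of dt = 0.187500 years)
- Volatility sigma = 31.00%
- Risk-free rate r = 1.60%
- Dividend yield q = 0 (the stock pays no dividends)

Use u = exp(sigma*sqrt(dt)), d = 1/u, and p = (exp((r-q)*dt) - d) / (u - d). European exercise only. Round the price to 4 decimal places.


Answer: Price = V(0,0) = 4.7258

Derivation:
dt = T/N = 0.187500
u = exp(sigma*sqrt(dt)) = 1.143660; d = 1/u = 0.874385
p = (exp((r-q)*dt) - d) / (u - d) = 0.477650
Discount per step: exp(-r*dt) = 0.997004
Stock lattice S(k, i) with i counting down-moves:
  k=0: S(0,0) = 28.4900
  k=1: S(1,0) = 32.5829; S(1,1) = 24.9112
  k=2: S(2,0) = 37.2638; S(2,1) = 28.4900; S(2,2) = 21.7820
  k=3: S(3,0) = 42.6171; S(3,1) = 32.5829; S(3,2) = 24.9112; S(3,3) = 19.0459
  k=4: S(4,0) = 48.7395; S(4,1) = 37.2638; S(4,2) = 28.4900; S(4,3) = 21.7820; S(4,4) = 16.6534
Terminal payoffs V(N, i) = max(S_T - K, 0):
  V(4,0) = 22.899457; V(4,1) = 11.423751; V(4,2) = 2.650000; V(4,3) = 0.000000; V(4,4) = 0.000000
Backward induction: V(k, i) = exp(-r*dt) * [p * V(k+1, i) + (1-p) * V(k+1, i+1)].
  V(3,0) = exp(-r*dt) * [p*22.899457 + (1-p)*11.423751] = 16.854477
  V(3,1) = exp(-r*dt) * [p*11.423751 + (1-p)*2.650000] = 6.820287
  V(3,2) = exp(-r*dt) * [p*2.650000 + (1-p)*0.000000] = 1.261980
  V(3,3) = exp(-r*dt) * [p*0.000000 + (1-p)*0.000000] = 0.000000
  V(2,0) = exp(-r*dt) * [p*16.854477 + (1-p)*6.820287] = 11.578327
  V(2,1) = exp(-r*dt) * [p*6.820287 + (1-p)*1.261980] = 3.905170
  V(2,2) = exp(-r*dt) * [p*1.261980 + (1-p)*0.000000] = 0.600978
  V(1,0) = exp(-r*dt) * [p*11.578327 + (1-p)*3.905170] = 7.547573
  V(1,1) = exp(-r*dt) * [p*3.905170 + (1-p)*0.600978] = 2.172696
  V(0,0) = exp(-r*dt) * [p*7.547573 + (1-p)*2.172696] = 4.725805


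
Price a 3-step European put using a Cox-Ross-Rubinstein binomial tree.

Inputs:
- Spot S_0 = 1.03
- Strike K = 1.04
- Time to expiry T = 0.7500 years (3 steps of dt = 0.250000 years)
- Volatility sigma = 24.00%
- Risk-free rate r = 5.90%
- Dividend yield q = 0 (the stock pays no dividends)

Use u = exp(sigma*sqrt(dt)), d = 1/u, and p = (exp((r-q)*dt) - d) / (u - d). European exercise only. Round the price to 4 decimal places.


dt = T/N = 0.250000
u = exp(sigma*sqrt(dt)) = 1.127497; d = 1/u = 0.886920
p = (exp((r-q)*dt) - d) / (u - d) = 0.531801
Discount per step: exp(-r*dt) = 0.985358
Stock lattice S(k, i) with i counting down-moves:
  k=0: S(0,0) = 1.0300
  k=1: S(1,0) = 1.1613; S(1,1) = 0.9135
  k=2: S(2,0) = 1.3094; S(2,1) = 1.0300; S(2,2) = 0.8102
  k=3: S(3,0) = 1.4763; S(3,1) = 1.1613; S(3,2) = 0.9135; S(3,3) = 0.7186
Terminal payoffs V(N, i) = max(K - S_T, 0):
  V(3,0) = 0.000000; V(3,1) = 0.000000; V(3,2) = 0.126472; V(3,3) = 0.321393
Backward induction: V(k, i) = exp(-r*dt) * [p * V(k+1, i) + (1-p) * V(k+1, i+1)].
  V(2,0) = exp(-r*dt) * [p*0.000000 + (1-p)*0.000000] = 0.000000
  V(2,1) = exp(-r*dt) * [p*0.000000 + (1-p)*0.126472] = 0.058347
  V(2,2) = exp(-r*dt) * [p*0.126472 + (1-p)*0.321393] = 0.214546
  V(1,0) = exp(-r*dt) * [p*0.000000 + (1-p)*0.058347] = 0.026918
  V(1,1) = exp(-r*dt) * [p*0.058347 + (1-p)*0.214546] = 0.129554
  V(0,0) = exp(-r*dt) * [p*0.026918 + (1-p)*0.129554] = 0.073874

Answer: Price = V(0,0) = 0.0739
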